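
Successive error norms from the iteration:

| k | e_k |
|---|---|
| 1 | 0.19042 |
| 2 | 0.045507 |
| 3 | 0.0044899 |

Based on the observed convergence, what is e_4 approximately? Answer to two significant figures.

1.1e-4

First estimate the order: p ≈ ln(e_3/e_2) / ln(e_2/e_1) = ln(0.0044899/0.045507)/ln(0.045507/0.19042) = ln(0.0986639)/ln(0.238982) ≈ 1.6181.
Then e_4 ≈ e_3·(e_3/e_2)^p = 0.0044899·(0.0986639)^1.6181 = 0.0044899·0.0235748 ≈ 0.0001058.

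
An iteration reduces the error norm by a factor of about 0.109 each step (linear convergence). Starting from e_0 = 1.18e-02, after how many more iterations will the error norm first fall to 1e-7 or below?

6

After k steps, e_k ≈ 1.18e-02·0.109^k.
Need 0.109^k ≤ 1e-7/1.18e-02 = 8.47458e-06.
k ≥ ln(8.47458e-06)/ln(0.109) = -11.6784/-2.21641 = 5.269.
Smallest integer k = 6.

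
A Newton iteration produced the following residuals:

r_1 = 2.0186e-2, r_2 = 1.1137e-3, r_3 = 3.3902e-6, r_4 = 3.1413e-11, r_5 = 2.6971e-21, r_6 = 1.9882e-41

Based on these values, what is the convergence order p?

2

Consecutive ratios: r_6/r_5 = 1.9882e-41/2.6971e-21 = 7.37162e-21, r_5/r_4 = 2.6971e-21/3.1413e-11 = 8.58594e-11.
p ≈ ln(7.37162e-21)/ln(8.58594e-11) = -46.3566/-23.1783 ≈ 2.00.
So the convergence is quadratic (order 2).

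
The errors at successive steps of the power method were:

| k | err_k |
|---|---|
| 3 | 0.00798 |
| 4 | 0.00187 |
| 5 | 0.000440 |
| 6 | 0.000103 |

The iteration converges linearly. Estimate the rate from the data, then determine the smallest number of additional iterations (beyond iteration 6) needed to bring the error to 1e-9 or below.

8

Rate ρ ≈ err_6/err_5 = 0.000103/0.000440 = 0.2341.
After j more steps, err_{6+j} ≈ 0.000103·ρ^j; need ρ^j ≤ 1e-9/0.000103 = 9.70874e-06.
j ≥ ln(9.70874e-06)/ln(0.2341) = -11.5425/-1.45201 = 7.949.
So 8 more iterations are needed.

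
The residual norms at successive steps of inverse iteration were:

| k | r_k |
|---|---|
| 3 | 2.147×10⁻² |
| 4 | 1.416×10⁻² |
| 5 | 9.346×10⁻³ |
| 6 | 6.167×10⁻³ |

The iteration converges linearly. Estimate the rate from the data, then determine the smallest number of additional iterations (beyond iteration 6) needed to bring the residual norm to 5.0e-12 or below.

51

Rate ρ ≈ r_6/r_5 = 6.167×10⁻³/9.346×10⁻³ = 0.6599.
After j more steps, r_{6+j} ≈ 6.167×10⁻³·ρ^j; need ρ^j ≤ 5.0e-12/6.167×10⁻³ = 8.10767e-10.
j ≥ ln(8.10767e-10)/ln(0.6599) = -20.9330/-0.41567 = 50.360.
So 51 more iterations are needed.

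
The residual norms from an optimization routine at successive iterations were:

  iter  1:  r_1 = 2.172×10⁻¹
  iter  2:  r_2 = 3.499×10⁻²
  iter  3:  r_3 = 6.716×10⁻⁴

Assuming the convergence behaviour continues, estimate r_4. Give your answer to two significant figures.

First estimate the order: p ≈ ln(r_3/r_2) / ln(r_2/r_1) = ln(6.716×10⁻⁴/3.499×10⁻²)/ln(3.499×10⁻²/2.172×10⁻¹) = ln(0.0191941)/ln(0.161096) ≈ 2.1652.
Then r_4 ≈ r_3·(r_3/r_2)^p = 6.716×10⁻⁴·(0.0191941)^2.1652 = 6.716×10⁻⁴·0.000191741 ≈ 1.288e-07.

1.3e-7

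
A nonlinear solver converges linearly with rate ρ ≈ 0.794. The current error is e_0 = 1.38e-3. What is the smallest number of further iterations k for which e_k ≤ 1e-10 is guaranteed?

After k steps, e_k ≈ 1.38e-3·0.794^k.
Need 0.794^k ≤ 1e-10/1.38e-3 = 7.24638e-08.
k ≥ ln(7.24638e-08)/ln(0.794) = -16.4402/-0.23067 = 71.272.
Smallest integer k = 72.

72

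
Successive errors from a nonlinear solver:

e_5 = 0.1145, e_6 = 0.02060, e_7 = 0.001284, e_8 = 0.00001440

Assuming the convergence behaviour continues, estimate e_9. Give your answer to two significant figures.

First estimate the order: p ≈ ln(e_8/e_7) / ln(e_7/e_6) = ln(0.00001440/0.001284)/ln(0.001284/0.02060) = ln(0.011215)/ln(0.0623301) ≈ 1.6180.
Then e_9 ≈ e_8·(e_8/e_7)^p = 0.00001440·(0.011215)^1.6180 = 0.00001440·0.000699158 ≈ 1.007e-08.

1.0e-8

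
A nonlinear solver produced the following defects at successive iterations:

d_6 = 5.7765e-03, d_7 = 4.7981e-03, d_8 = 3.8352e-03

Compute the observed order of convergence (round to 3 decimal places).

p ≈ ln(d_8/d_7) / ln(d_7/d_6)
  = ln(3.8352e-03/4.7981e-03) / ln(4.7981e-03/5.7765e-03)
  = ln(0.799316) / ln(0.830624)
  = -0.223999 / -0.185578 ≈ 1.207034

1.207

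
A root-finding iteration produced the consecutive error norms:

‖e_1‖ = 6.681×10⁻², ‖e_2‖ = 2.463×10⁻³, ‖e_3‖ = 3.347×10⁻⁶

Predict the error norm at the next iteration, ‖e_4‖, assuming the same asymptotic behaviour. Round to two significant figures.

6.2e-12

First estimate the order: p ≈ ln(‖e_3‖/‖e_2‖) / ln(‖e_2‖/‖e_1‖) = ln(3.347×10⁻⁶/2.463×10⁻³)/ln(2.463×10⁻³/6.681×10⁻²) = ln(0.00135891)/ln(0.0368657) ≈ 2.0000.
Then ‖e_4‖ ≈ ‖e_3‖·(‖e_3‖/‖e_2‖)^p = 3.347×10⁻⁶·(0.00135891)^2.0000 = 3.347×10⁻⁶·1.84664e-06 ≈ 6.181e-12.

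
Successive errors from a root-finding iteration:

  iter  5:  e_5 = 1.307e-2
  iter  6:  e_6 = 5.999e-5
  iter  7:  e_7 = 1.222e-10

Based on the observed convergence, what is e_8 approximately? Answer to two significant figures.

1.7e-24

First estimate the order: p ≈ ln(e_7/e_6) / ln(e_6/e_5) = ln(1.222e-10/5.999e-5)/ln(5.999e-5/1.307e-2) = ln(2.03701e-06)/ln(0.0045899) ≈ 2.4339.
Then e_8 ≈ e_7·(e_7/e_6)^p = 1.222e-10·(2.03701e-06)^2.4339 = 1.222e-10·1.40818e-14 ≈ 1.721e-24.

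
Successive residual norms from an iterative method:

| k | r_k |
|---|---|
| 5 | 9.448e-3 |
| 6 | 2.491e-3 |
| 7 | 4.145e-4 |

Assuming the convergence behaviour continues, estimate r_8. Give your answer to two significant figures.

3.7e-5

First estimate the order: p ≈ ln(r_7/r_6) / ln(r_6/r_5) = ln(4.145e-4/2.491e-3)/ln(2.491e-3/9.448e-3) = ln(0.166399)/ln(0.263654) ≈ 1.3452.
Then r_8 ≈ r_7·(r_7/r_6)^p = 4.145e-4·(0.166399)^1.3452 = 4.145e-4·0.0895967 ≈ 3.714e-05.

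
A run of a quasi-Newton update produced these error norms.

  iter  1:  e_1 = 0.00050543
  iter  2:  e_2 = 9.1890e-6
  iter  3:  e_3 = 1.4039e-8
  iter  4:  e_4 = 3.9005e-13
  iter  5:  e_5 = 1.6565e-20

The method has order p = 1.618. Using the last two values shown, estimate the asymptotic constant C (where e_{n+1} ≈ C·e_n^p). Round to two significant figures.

C ≈ e_5 / e_4^1.618
  = 1.6565e-20 / (3.9005e-13)^1.618
  = 1.6565e-20 / 8.36436e-21 ≈ 1.9804

2.0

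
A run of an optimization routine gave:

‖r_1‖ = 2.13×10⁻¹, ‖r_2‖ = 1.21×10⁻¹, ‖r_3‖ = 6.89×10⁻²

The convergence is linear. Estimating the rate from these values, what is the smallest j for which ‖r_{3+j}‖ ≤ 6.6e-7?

Rate ρ ≈ ‖r_3‖/‖r_2‖ = 6.89×10⁻²/1.21×10⁻¹ = 0.5694.
After j more steps, ‖r_{3+j}‖ ≈ 6.89×10⁻²·ρ^j; need ρ^j ≤ 6.6e-7/6.89×10⁻² = 9.5791e-06.
j ≥ ln(9.5791e-06)/ln(0.5694) = -11.5559/-0.56317 = 20.519.
So 21 more iterations are needed.

21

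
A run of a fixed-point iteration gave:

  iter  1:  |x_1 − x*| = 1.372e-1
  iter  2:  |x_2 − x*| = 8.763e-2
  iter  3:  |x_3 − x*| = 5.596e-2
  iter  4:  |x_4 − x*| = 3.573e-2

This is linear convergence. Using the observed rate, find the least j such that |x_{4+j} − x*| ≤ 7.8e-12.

Rate ρ ≈ |x_4 − x*|/|x_3 − x*| = 3.573e-2/5.596e-2 = 0.6385.
After j more steps, |x_{4+j} − x*| ≈ 3.573e-2·ρ^j; need ρ^j ≤ 7.8e-12/3.573e-2 = 2.18304e-10.
j ≥ ln(2.18304e-10)/ln(0.6385) = -22.2451/-0.44863 = 49.585.
So 50 more iterations are needed.

50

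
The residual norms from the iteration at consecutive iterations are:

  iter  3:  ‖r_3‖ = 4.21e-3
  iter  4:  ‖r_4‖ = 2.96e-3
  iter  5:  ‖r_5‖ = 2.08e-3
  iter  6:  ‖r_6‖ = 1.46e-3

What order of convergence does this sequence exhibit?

Consecutive ratios: ‖r_6‖/‖r_5‖ = 1.46e-3/2.08e-3 = 0.701923, ‖r_5‖/‖r_4‖ = 2.08e-3/2.96e-3 = 0.702703.
p ≈ ln(0.701923)/ln(0.702703) = -0.3539/-0.3528 ≈ 1.00.
So the convergence is linear (order 1).

1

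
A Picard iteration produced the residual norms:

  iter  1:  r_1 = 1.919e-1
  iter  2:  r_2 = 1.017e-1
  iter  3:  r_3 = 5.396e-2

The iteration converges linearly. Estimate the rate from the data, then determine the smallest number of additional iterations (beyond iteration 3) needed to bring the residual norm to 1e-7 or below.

21

Rate ρ ≈ r_3/r_2 = 5.396e-2/1.017e-1 = 0.5306.
After j more steps, r_{3+j} ≈ 5.396e-2·ρ^j; need ρ^j ≤ 1e-7/5.396e-2 = 1.85322e-06.
j ≥ ln(1.85322e-06)/ln(0.5306) = -13.1986/-0.63375 = 20.826.
So 21 more iterations are needed.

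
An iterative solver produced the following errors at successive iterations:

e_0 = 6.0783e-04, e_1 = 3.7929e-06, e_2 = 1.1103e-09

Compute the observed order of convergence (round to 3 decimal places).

1.603

p ≈ ln(e_2/e_1) / ln(e_1/e_0)
  = ln(1.1103e-09/3.7929e-06) / ln(3.7929e-06/6.0783e-04)
  = ln(0.000292731) / ln(0.00624007)
  = -8.136256 / -5.076764 ≈ 1.602646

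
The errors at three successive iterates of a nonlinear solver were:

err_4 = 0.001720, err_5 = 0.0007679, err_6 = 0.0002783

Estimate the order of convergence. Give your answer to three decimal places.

p ≈ ln(err_6/err_5) / ln(err_5/err_4)
  = ln(0.0002783/0.0007679) / ln(0.0007679/0.001720)
  = ln(0.362417) / ln(0.446453)
  = -1.014960 / -0.806421 ≈ 1.258598

1.259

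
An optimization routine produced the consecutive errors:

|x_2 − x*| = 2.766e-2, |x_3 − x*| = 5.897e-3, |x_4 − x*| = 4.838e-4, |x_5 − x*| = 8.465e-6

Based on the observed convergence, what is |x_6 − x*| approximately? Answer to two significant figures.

First estimate the order: p ≈ ln(|x_5 − x*|/|x_4 − x*|) / ln(|x_4 − x*|/|x_3 − x*|) = ln(8.465e-6/4.838e-4)/ln(4.838e-4/5.897e-3) = ln(0.0174969)/ln(0.0820417) ≈ 1.6180.
Then |x_6 − x*| ≈ |x_5 − x*|·(|x_5 − x*|/|x_4 − x*|)^p = 8.465e-6·(0.0174969)^1.6180 = 8.465e-6·0.00143586 ≈ 1.215e-08.

1.2e-8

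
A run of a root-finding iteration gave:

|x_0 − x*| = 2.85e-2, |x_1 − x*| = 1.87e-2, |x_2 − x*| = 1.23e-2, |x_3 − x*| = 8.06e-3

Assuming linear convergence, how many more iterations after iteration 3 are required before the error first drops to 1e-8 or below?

33

Rate ρ ≈ |x_3 − x*|/|x_2 − x*| = 8.06e-3/1.23e-2 = 0.6553.
After j more steps, |x_{3+j} − x*| ≈ 8.06e-3·ρ^j; need ρ^j ≤ 1e-8/8.06e-3 = 1.24069e-06.
j ≥ ln(1.24069e-06)/ln(0.6553) = -13.5998/-0.42266 = 32.177.
So 33 more iterations are needed.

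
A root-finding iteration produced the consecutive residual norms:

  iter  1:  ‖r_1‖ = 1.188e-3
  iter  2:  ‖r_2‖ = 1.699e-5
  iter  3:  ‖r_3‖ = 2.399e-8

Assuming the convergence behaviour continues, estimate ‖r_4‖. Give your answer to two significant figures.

First estimate the order: p ≈ ln(‖r_3‖/‖r_2‖) / ln(‖r_2‖/‖r_1‖) = ln(2.399e-8/1.699e-5)/ln(1.699e-5/1.188e-3) = ln(0.00141201)/ln(0.0143013) ≈ 1.5451.
Then ‖r_4‖ ≈ ‖r_3‖·(‖r_3‖/‖r_2‖)^p = 2.399e-8·(0.00141201)^1.5451 = 2.399e-8·3.94652e-05 ≈ 9.468e-13.

9.5e-13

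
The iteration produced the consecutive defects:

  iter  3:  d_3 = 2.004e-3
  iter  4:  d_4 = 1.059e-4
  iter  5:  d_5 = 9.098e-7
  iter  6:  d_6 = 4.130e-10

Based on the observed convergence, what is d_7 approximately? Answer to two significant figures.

1.6e-15

First estimate the order: p ≈ ln(d_6/d_5) / ln(d_5/d_4) = ln(4.130e-10/9.098e-7)/ln(9.098e-7/1.059e-4) = ln(0.000453946)/ln(0.00859112) ≈ 1.6181.
Then d_7 ≈ d_6·(d_6/d_5)^p = 4.130e-10·(0.000453946)^1.6181 = 4.130e-10·3.89671e-06 ≈ 1.609e-15.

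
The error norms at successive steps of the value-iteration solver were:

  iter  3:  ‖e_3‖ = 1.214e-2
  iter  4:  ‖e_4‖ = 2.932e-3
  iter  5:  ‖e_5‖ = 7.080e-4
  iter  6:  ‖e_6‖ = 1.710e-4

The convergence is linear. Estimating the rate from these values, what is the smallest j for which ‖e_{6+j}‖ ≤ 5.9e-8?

6

Rate ρ ≈ ‖e_6‖/‖e_5‖ = 1.710e-4/7.080e-4 = 0.2415.
After j more steps, ‖e_{6+j}‖ ≈ 1.710e-4·ρ^j; need ρ^j ≤ 5.9e-8/1.710e-4 = 0.000345029.
j ≥ ln(0.000345029)/ln(0.2415) = -7.9719/-1.42089 = 5.610.
So 6 more iterations are needed.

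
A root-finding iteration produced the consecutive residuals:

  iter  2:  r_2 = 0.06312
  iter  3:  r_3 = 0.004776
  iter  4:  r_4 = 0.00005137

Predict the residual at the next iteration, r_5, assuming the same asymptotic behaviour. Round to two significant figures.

1.8e-8

First estimate the order: p ≈ ln(r_4/r_3) / ln(r_3/r_2) = ln(0.00005137/0.004776)/ln(0.004776/0.06312) = ln(0.0107559)/ln(0.0756654) ≈ 1.7557.
Then r_5 ≈ r_4·(r_4/r_3)^p = 0.00005137·(0.0107559)^1.7557 = 0.00005137·0.000350076 ≈ 1.798e-08.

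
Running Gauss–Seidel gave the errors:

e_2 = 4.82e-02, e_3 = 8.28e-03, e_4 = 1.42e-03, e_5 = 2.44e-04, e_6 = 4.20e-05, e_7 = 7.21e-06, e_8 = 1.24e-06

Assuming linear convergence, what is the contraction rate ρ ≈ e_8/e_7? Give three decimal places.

0.172

ρ ≈ e_8/e_7 = 1.24e-06/7.21e-06 = 0.17198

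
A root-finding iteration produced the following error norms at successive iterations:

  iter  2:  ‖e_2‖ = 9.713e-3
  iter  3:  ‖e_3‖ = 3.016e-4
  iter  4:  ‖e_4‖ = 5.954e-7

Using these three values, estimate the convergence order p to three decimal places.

1.794

p ≈ ln(‖e_4‖/‖e_3‖) / ln(‖e_3‖/‖e_2‖)
  = ln(5.954e-7/3.016e-4) / ln(3.016e-4/9.713e-3)
  = ln(0.00197414) / ln(0.0310512)
  = -6.227622 / -3.472118 ≈ 1.793609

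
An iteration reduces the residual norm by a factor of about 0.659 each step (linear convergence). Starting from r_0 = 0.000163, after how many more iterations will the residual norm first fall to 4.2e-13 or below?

48

After k steps, r_k ≈ 0.000163·0.659^k.
Need 0.659^k ≤ 4.2e-13/0.000163 = 2.57669e-09.
k ≥ ln(2.57669e-09)/ln(0.659) = -19.7768/-0.41703 = 47.423.
Smallest integer k = 48.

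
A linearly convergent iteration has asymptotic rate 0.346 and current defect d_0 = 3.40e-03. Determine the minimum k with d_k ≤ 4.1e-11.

18

After k steps, d_k ≈ 3.40e-03·0.346^k.
Need 0.346^k ≤ 4.1e-11/3.40e-03 = 1.20588e-08.
k ≥ ln(1.20588e-08)/ln(0.346) = -18.2335/-1.06132 = 17.180.
Smallest integer k = 18.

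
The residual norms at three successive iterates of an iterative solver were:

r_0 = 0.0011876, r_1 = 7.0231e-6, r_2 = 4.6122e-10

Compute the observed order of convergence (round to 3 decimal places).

1.877

p ≈ ln(r_2/r_1) / ln(r_1/r_0)
  = ln(4.6122e-10/7.0231e-6) / ln(7.0231e-6/0.0011876)
  = ln(6.56719e-05) / ln(0.00591369)
  = -9.630839 / -5.130485 ≈ 1.877179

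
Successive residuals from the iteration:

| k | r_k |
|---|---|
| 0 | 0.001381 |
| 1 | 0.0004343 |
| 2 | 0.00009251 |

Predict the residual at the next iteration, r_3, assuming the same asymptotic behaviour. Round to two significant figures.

1.2e-5

First estimate the order: p ≈ ln(r_2/r_1) / ln(r_1/r_0) = ln(0.00009251/0.0004343)/ln(0.0004343/0.001381) = ln(0.213009)/ln(0.314482) ≈ 1.3368.
Then r_3 ≈ r_2·(r_2/r_1)^p = 0.00009251·(0.213009)^1.3368 = 0.00009251·0.126533 ≈ 1.171e-05.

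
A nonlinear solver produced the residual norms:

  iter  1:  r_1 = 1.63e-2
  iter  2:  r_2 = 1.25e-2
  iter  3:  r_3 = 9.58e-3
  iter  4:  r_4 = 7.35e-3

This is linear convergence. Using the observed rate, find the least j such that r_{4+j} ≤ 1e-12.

86

Rate ρ ≈ r_4/r_3 = 7.35e-3/9.58e-3 = 0.7672.
After j more steps, r_{4+j} ≈ 7.35e-3·ρ^j; need ρ^j ≤ 1e-12/7.35e-3 = 1.36054e-10.
j ≥ ln(1.36054e-10)/ln(0.7672) = -22.7180/-0.26501 = 85.725.
So 86 more iterations are needed.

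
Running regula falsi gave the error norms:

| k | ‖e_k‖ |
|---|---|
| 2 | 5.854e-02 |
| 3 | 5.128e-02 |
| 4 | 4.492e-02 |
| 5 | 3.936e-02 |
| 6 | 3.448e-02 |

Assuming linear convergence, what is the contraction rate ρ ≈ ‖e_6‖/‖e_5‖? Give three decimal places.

ρ ≈ ‖e_6‖/‖e_5‖ = 3.448e-02/3.936e-02 = 0.87602

0.876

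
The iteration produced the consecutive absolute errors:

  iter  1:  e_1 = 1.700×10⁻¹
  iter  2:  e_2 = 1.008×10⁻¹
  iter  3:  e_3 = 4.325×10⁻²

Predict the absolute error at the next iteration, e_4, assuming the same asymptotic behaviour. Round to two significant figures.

First estimate the order: p ≈ ln(e_3/e_2) / ln(e_2/e_1) = ln(4.325×10⁻²/1.008×10⁻¹)/ln(1.008×10⁻¹/1.700×10⁻¹) = ln(0.429067)/ln(0.592941) ≈ 1.6189.
Then e_4 ≈ e_3·(e_3/e_2)^p = 4.325×10⁻²·(0.429067)^1.6189 = 4.325×10⁻²·0.254153 ≈ 0.01099.

1.1e-2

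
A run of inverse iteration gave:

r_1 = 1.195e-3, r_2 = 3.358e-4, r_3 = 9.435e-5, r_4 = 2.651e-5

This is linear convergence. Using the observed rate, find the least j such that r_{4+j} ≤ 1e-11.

12

Rate ρ ≈ r_4/r_3 = 2.651e-5/9.435e-5 = 0.2810.
After j more steps, r_{4+j} ≈ 2.651e-5·ρ^j; need ρ^j ≤ 1e-11/2.651e-5 = 3.77216e-07.
j ≥ ln(3.77216e-07)/ln(0.2810) = -14.7904/-1.26940 = 11.651.
So 12 more iterations are needed.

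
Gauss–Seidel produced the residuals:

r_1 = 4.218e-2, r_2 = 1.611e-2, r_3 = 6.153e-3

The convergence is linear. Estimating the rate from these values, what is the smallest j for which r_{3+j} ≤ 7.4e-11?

19

Rate ρ ≈ r_3/r_2 = 6.153e-3/1.611e-2 = 0.3819.
After j more steps, r_{3+j} ≈ 6.153e-3·ρ^j; need ρ^j ≤ 7.4e-11/6.153e-3 = 1.20267e-08.
j ≥ ln(1.20267e-08)/ln(0.3819) = -18.2361/-0.96260 = 18.945.
So 19 more iterations are needed.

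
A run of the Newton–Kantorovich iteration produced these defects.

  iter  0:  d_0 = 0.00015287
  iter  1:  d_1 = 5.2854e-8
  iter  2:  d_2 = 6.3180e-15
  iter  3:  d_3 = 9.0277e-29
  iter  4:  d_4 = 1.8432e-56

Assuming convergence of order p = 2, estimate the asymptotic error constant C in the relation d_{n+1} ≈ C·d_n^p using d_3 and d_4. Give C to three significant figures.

C ≈ d_4 / d_3^2
  = 1.8432e-56 / (9.0277e-29)^2
  = 1.8432e-56 / 8.14994e-57 ≈ 2.2616

2.26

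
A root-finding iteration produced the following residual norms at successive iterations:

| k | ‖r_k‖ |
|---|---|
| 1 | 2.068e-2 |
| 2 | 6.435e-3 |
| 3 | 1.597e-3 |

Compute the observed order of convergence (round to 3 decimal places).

1.194

p ≈ ln(‖r_3‖/‖r_2‖) / ln(‖r_2‖/‖r_1‖)
  = ln(1.597e-3/6.435e-3) / ln(6.435e-3/2.068e-2)
  = ln(0.248174) / ln(0.31117)
  = -1.393625 / -1.167416 ≈ 1.193769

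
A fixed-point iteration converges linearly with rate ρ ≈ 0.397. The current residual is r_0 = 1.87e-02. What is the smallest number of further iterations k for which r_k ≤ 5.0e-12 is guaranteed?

After k steps, r_k ≈ 1.87e-02·0.397^k.
Need 0.397^k ≤ 5.0e-12/1.87e-02 = 2.6738e-10.
k ≥ ln(2.6738e-10)/ln(0.397) = -22.0424/-0.92382 = 23.860.
Smallest integer k = 24.

24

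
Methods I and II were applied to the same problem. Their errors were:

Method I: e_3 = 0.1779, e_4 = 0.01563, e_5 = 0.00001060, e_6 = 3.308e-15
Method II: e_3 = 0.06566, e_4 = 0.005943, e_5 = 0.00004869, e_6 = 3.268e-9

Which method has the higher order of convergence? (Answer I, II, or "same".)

I

Method I: p ≈ ln(3.308e-15/0.00001060)/ln(0.00001060/0.01563) ≈ 3.00.
Method II: p ≈ ln(3.268e-9/0.00004869)/ln(0.00004869/0.005943) ≈ 2.00.
Method I has the higher order (≈3.0 vs ≈2.0).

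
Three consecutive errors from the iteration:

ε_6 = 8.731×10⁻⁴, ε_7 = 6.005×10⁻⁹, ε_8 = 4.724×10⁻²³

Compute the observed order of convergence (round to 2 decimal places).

2.73

p ≈ ln(ε_8/ε_7) / ln(ε_7/ε_6)
  = ln(4.724×10⁻²³/6.005×10⁻⁹) / ln(6.005×10⁻⁹/8.731×10⁻⁴)
  = ln(7.86678e-15) / ln(6.87779e-06)
  = -32.47613 / -11.88721 ≈ 2.73202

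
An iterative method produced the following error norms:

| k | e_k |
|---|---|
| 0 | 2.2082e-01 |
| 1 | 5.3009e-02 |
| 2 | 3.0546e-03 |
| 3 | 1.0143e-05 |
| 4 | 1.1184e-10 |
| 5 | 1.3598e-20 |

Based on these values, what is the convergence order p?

2

Consecutive ratios: e_5/e_4 = 1.3598e-20/1.1184e-10 = 1.21584e-10, e_4/e_3 = 1.1184e-10/1.0143e-05 = 1.10263e-05.
p ≈ ln(1.21584e-10)/ln(1.10263e-05) = -22.8304/-11.4152 ≈ 2.00.
So the convergence is quadratic (order 2).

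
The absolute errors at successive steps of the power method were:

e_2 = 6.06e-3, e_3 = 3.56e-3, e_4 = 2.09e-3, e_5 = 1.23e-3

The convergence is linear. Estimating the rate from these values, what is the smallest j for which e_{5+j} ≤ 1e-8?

Rate ρ ≈ e_5/e_4 = 1.23e-3/2.09e-3 = 0.5885.
After j more steps, e_{5+j} ≈ 1.23e-3·ρ^j; need ρ^j ≤ 1e-8/1.23e-3 = 8.13008e-06.
j ≥ ln(8.13008e-06)/ln(0.5885) = -11.7199/-0.53018 = 22.106.
So 23 more iterations are needed.

23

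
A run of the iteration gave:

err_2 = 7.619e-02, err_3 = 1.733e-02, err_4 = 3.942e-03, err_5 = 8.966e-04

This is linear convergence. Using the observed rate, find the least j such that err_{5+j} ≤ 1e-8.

8

Rate ρ ≈ err_5/err_4 = 8.966e-04/3.942e-03 = 0.2274.
After j more steps, err_{5+j} ≈ 8.966e-04·ρ^j; need ρ^j ≤ 1e-8/8.966e-04 = 1.11532e-05.
j ≥ ln(1.11532e-05)/ln(0.2274) = -11.4038/-1.48104 = 7.700.
So 8 more iterations are needed.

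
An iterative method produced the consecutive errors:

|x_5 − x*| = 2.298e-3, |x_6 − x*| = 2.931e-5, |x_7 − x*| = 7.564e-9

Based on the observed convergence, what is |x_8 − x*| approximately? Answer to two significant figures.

1.2e-15

First estimate the order: p ≈ ln(|x_7 − x*|/|x_6 − x*|) / ln(|x_6 − x*|/|x_5 − x*|) = ln(7.564e-9/2.931e-5)/ln(2.931e-5/2.298e-3) = ln(0.000258069)/ln(0.0127546) ≈ 1.8942.
Then |x_8 − x*| ≈ |x_7 − x*|·(|x_7 − x*|/|x_6 − x*|)^p = 7.564e-9·(0.000258069)^1.8942 = 7.564e-9·1.59628e-07 ≈ 1.207e-15.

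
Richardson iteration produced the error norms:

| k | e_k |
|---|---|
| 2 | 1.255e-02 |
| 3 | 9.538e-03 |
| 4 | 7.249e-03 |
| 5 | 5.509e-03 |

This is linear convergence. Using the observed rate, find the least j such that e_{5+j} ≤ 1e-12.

Rate ρ ≈ e_5/e_4 = 5.509e-03/7.249e-03 = 0.7600.
After j more steps, e_{5+j} ≈ 5.509e-03·ρ^j; need ρ^j ≤ 1e-12/5.509e-03 = 1.81521e-10.
j ≥ ln(1.81521e-10)/ln(0.7600) = -22.4296/-0.27444 = 81.729.
So 82 more iterations are needed.

82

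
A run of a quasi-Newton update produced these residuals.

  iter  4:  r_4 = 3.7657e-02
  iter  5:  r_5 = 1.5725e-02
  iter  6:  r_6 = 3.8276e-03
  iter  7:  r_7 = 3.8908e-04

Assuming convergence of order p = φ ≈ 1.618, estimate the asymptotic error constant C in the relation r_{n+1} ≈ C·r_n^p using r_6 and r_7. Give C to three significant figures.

C ≈ r_7 / r_6^1.618
  = 3.8908e-04 / (3.8276e-03)^1.618
  = 3.8908e-04 / 0.000122793 ≈ 3.1686

3.17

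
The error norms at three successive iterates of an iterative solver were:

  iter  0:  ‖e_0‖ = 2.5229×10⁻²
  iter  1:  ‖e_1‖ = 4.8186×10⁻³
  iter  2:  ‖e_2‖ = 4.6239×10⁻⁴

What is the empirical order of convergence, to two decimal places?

p ≈ ln(‖e_2‖/‖e_1‖) / ln(‖e_1‖/‖e_0‖)
  = ln(4.6239×10⁻⁴/4.8186×10⁻³) / ln(4.8186×10⁻³/2.5229×10⁻²)
  = ln(0.0959594) / ln(0.190994)
  = -2.34383 / -1.65551 ≈ 1.41578

1.42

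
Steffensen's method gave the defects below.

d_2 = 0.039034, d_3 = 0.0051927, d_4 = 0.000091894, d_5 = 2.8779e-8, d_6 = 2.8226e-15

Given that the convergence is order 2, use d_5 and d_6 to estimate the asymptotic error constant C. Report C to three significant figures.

3.41

C ≈ d_6 / d_5^2
  = 2.8226e-15 / (2.8779e-8)^2
  = 2.8226e-15 / 8.28231e-16 ≈ 3.408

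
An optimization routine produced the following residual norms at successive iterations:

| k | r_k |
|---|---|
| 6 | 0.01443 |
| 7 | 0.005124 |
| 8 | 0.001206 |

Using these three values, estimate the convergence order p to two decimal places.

1.40

p ≈ ln(r_8/r_7) / ln(r_7/r_6)
  = ln(0.001206/0.005124) / ln(0.005124/0.01443)
  = ln(0.235363) / ln(0.355094)
  = -1.44663 / -1.03537 ≈ 1.39721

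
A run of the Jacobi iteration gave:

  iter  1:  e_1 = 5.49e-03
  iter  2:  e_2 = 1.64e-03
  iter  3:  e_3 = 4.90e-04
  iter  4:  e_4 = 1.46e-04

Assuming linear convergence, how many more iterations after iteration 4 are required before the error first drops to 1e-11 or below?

Rate ρ ≈ e_4/e_3 = 1.46e-04/4.90e-04 = 0.2980.
After j more steps, e_{4+j} ≈ 1.46e-04·ρ^j; need ρ^j ≤ 1e-11/1.46e-04 = 6.84932e-08.
j ≥ ln(6.84932e-08)/ln(0.2980) = -16.4965/-1.21066 = 13.626.
So 14 more iterations are needed.

14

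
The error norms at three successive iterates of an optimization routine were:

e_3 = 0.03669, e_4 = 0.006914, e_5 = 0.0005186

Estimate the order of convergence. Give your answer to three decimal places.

1.552

p ≈ ln(e_5/e_4) / ln(e_4/e_3)
  = ln(0.0005186/0.006914) / ln(0.006914/0.03669)
  = ln(0.0750072) / ln(0.188444)
  = -2.590171 / -1.668954 ≈ 1.551973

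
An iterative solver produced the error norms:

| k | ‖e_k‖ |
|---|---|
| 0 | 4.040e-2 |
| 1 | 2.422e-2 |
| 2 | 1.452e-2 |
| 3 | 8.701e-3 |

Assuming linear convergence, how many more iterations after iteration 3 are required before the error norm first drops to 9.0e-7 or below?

Rate ρ ≈ ‖e_3‖/‖e_2‖ = 8.701e-3/1.452e-2 = 0.5992.
After j more steps, ‖e_{3+j}‖ ≈ 8.701e-3·ρ^j; need ρ^j ≤ 9.0e-7/8.701e-3 = 0.000103436.
j ≥ ln(0.000103436)/ln(0.5992) = -9.1766/-0.51216 = 17.917.
So 18 more iterations are needed.

18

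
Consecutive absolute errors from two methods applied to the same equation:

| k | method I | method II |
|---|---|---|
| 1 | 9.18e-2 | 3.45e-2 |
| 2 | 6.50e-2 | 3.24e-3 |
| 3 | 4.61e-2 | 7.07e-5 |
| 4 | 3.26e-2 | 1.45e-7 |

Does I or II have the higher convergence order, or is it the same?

II

Method I: p ≈ ln(3.26e-2/4.61e-2)/ln(4.61e-2/6.50e-2) ≈ 1.01.
Method II: p ≈ ln(1.45e-7/7.07e-5)/ln(7.07e-5/3.24e-3) ≈ 1.62.
Method II has the higher order (≈1.6 vs ≈1.0).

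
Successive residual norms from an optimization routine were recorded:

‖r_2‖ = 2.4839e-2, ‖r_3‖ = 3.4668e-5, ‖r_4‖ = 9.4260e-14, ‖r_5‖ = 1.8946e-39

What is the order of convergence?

Consecutive ratios: ‖r_5‖/‖r_4‖ = 1.8946e-39/9.4260e-14 = 2.00997e-26, ‖r_4‖/‖r_3‖ = 9.4260e-14/3.4668e-5 = 2.71893e-09.
p ≈ ln(2.00997e-26)/ln(2.71893e-09) = -59.1691/-19.7230 ≈ 3.00.
So the convergence is cubic (order 3).

3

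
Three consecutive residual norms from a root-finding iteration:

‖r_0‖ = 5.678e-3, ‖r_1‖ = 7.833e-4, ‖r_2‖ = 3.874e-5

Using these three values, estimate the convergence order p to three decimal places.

1.518

p ≈ ln(‖r_2‖/‖r_1‖) / ln(‖r_1‖/‖r_0‖)
  = ln(3.874e-5/7.833e-4) / ln(7.833e-4/5.678e-3)
  = ln(0.0494574) / ln(0.137954)
  = -3.006644 / -1.980835 ≈ 1.517867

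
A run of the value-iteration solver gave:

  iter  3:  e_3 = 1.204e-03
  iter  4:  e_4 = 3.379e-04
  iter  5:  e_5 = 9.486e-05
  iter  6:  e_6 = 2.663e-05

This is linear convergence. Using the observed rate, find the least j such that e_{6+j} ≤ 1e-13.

16

Rate ρ ≈ e_6/e_5 = 2.663e-05/9.486e-05 = 0.2807.
After j more steps, e_{6+j} ≈ 2.663e-05·ρ^j; need ρ^j ≤ 1e-13/2.663e-05 = 3.75516e-09.
j ≥ ln(3.75516e-09)/ln(0.2807) = -19.4001/-1.27047 = 15.270.
So 16 more iterations are needed.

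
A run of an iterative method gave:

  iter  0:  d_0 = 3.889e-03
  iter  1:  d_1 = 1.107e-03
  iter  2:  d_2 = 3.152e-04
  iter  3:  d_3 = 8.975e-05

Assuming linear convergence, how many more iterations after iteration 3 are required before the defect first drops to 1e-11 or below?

13

Rate ρ ≈ d_3/d_2 = 8.975e-05/3.152e-04 = 0.2847.
After j more steps, d_{3+j} ≈ 8.975e-05·ρ^j; need ρ^j ≤ 1e-11/8.975e-05 = 1.11421e-07.
j ≥ ln(1.11421e-07)/ln(0.2847) = -16.0100/-1.25632 = 12.744.
So 13 more iterations are needed.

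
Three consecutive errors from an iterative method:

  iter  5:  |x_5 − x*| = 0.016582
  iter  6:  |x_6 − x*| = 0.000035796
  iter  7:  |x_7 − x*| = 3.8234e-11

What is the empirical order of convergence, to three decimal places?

p ≈ ln(|x_7 − x*|/|x_6 − x*|) / ln(|x_6 − x*|/|x_5 − x*|)
  = ln(3.8234e-11/0.000035796) / ln(0.000035796/0.016582)
  = ln(1.06811e-06) / ln(0.00215873)
  = -13.749620 / -6.138235 ≈ 2.239996

2.240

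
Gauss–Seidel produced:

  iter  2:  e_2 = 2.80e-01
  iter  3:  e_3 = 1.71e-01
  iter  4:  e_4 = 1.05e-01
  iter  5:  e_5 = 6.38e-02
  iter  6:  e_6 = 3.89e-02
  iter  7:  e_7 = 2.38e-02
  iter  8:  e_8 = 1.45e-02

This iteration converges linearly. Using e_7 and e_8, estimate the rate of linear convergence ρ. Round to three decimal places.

ρ ≈ e_8/e_7 = 1.45e-02/2.38e-02 = 0.60924

0.609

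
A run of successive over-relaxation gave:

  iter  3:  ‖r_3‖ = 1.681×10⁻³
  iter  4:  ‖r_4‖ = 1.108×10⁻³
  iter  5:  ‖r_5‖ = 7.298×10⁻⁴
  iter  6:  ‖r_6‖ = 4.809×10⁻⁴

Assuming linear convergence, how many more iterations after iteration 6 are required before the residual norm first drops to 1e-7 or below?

21

Rate ρ ≈ ‖r_6‖/‖r_5‖ = 4.809×10⁻⁴/7.298×10⁻⁴ = 0.6589.
After j more steps, ‖r_{6+j}‖ ≈ 4.809×10⁻⁴·ρ^j; need ρ^j ≤ 1e-7/4.809×10⁻⁴ = 0.000207943.
j ≥ ln(0.000207943)/ln(0.6589) = -8.4782/-0.41718 = 20.323.
So 21 more iterations are needed.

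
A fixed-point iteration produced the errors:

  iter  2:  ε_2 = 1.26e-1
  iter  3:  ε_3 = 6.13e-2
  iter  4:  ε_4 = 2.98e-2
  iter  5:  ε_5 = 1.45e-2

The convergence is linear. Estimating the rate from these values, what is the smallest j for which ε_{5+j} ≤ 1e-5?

11

Rate ρ ≈ ε_5/ε_4 = 1.45e-2/2.98e-2 = 0.4866.
After j more steps, ε_{5+j} ≈ 1.45e-2·ρ^j; need ρ^j ≤ 1e-5/1.45e-2 = 0.000689655.
j ≥ ln(0.000689655)/ln(0.4866) = -7.2793/-0.72031 = 10.106.
So 11 more iterations are needed.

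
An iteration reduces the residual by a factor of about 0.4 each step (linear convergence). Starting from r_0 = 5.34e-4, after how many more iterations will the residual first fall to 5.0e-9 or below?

13

After k steps, r_k ≈ 5.34e-4·0.4^k.
Need 0.4^k ≤ 5.0e-9/5.34e-4 = 9.3633e-06.
k ≥ ln(9.3633e-06)/ln(0.4) = -11.5787/-0.91629 = 12.637.
Smallest integer k = 13.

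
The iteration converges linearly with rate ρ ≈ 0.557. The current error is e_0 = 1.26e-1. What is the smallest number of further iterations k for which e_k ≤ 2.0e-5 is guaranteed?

15

After k steps, e_k ≈ 1.26e-1·0.557^k.
Need 0.557^k ≤ 2.0e-5/1.26e-1 = 0.00015873.
k ≥ ln(0.00015873)/ln(0.557) = -8.7483/-0.58519 = 14.950.
Smallest integer k = 15.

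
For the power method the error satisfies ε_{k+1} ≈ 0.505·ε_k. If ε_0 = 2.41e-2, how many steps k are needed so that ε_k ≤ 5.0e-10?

After k steps, ε_k ≈ 2.41e-2·0.505^k.
Need 0.505^k ≤ 5.0e-10/2.41e-2 = 2.07469e-08.
k ≥ ln(2.07469e-08)/ln(0.505) = -17.6909/-0.68320 = 25.894.
Smallest integer k = 26.

26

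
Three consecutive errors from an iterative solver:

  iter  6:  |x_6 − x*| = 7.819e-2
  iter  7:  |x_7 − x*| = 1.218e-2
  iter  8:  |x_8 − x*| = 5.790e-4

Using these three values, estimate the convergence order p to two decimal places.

1.64

p ≈ ln(|x_8 − x*|/|x_7 − x*|) / ln(|x_7 − x*|/|x_6 − x*|)
  = ln(5.790e-4/1.218e-2) / ln(1.218e-2/7.819e-2)
  = ln(0.0475369) / ln(0.155774)
  = -3.04625 / -1.85935 ≈ 1.63834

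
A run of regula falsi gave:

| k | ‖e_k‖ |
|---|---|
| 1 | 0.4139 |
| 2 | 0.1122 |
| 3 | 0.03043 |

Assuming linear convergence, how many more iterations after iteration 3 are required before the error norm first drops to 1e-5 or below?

7

Rate ρ ≈ ‖e_3‖/‖e_2‖ = 0.03043/0.1122 = 0.2712.
After j more steps, ‖e_{3+j}‖ ≈ 0.03043·ρ^j; need ρ^j ≤ 1e-5/0.03043 = 0.000328623.
j ≥ ln(0.000328623)/ln(0.2712) = -8.0206/-1.30490 = 6.147.
So 7 more iterations are needed.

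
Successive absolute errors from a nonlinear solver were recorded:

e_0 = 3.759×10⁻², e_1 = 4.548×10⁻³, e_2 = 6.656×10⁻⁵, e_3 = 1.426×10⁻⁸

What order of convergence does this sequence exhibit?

Consecutive ratios: e_3/e_2 = 1.426×10⁻⁸/6.656×10⁻⁵ = 0.000214243, e_2/e_1 = 6.656×10⁻⁵/4.548×10⁻³ = 0.014635.
p ≈ ln(0.000214243)/ln(0.014635) = -8.4484/-4.2243 ≈ 2.00.
So the convergence is quadratic (order 2).

2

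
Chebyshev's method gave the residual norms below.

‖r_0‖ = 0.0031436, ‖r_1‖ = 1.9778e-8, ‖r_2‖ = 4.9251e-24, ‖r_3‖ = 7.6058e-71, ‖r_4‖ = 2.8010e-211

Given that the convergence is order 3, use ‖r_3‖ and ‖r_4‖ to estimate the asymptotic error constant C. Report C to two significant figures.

C ≈ ‖r_4‖ / ‖r_3‖^3
  = 2.8010e-211 / (7.6058e-71)^3
  = 2.8010e-211 / 4.39982e-211 ≈ 0.63662

0.64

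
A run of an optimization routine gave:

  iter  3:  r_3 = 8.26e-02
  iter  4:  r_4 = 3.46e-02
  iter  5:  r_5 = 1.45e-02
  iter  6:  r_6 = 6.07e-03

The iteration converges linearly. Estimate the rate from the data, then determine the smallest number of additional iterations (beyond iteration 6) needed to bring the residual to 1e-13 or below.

29

Rate ρ ≈ r_6/r_5 = 6.07e-03/1.45e-02 = 0.4186.
After j more steps, r_{6+j} ≈ 6.07e-03·ρ^j; need ρ^j ≤ 1e-13/6.07e-03 = 1.64745e-11.
j ≥ ln(1.64745e-11)/ln(0.4186) = -24.8292/-0.87084 = 28.512.
So 29 more iterations are needed.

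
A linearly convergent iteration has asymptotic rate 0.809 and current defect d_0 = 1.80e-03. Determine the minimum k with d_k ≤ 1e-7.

After k steps, d_k ≈ 1.80e-03·0.809^k.
Need 0.809^k ≤ 1e-7/1.80e-03 = 5.55556e-05.
k ≥ ln(5.55556e-05)/ln(0.809) = -9.7981/-0.21196 = 46.226.
Smallest integer k = 47.

47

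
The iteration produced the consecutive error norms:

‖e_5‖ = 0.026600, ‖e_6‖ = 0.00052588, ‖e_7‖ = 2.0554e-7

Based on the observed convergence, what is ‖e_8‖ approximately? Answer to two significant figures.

3.1e-14

First estimate the order: p ≈ ln(‖e_7‖/‖e_6‖) / ln(‖e_6‖/‖e_5‖) = ln(2.0554e-7/0.00052588)/ln(0.00052588/0.026600) = ln(0.00039085)/ln(0.0197699) ≈ 2.0000.
Then ‖e_8‖ ≈ ‖e_7‖·(‖e_7‖/‖e_6‖)^p = 2.0554e-7·(0.00039085)^2.0000 = 2.0554e-7·1.52764e-07 ≈ 3.14e-14.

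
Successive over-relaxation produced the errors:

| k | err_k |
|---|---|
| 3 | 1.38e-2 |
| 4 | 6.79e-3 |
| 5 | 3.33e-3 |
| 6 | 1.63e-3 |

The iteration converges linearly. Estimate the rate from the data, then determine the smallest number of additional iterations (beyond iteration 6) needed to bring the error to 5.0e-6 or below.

Rate ρ ≈ err_6/err_5 = 1.63e-3/3.33e-3 = 0.4895.
After j more steps, err_{6+j} ≈ 1.63e-3·ρ^j; need ρ^j ≤ 5.0e-6/1.63e-3 = 0.00306748.
j ≥ ln(0.00306748)/ln(0.4895) = -5.7869/-0.71437 = 8.101.
So 9 more iterations are needed.

9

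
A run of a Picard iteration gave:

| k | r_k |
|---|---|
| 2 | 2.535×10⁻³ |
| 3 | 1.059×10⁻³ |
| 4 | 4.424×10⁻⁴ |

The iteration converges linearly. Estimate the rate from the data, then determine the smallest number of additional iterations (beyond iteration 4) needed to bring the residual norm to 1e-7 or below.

10

Rate ρ ≈ r_4/r_3 = 4.424×10⁻⁴/1.059×10⁻³ = 0.4178.
After j more steps, r_{4+j} ≈ 4.424×10⁻⁴·ρ^j; need ρ^j ≤ 1e-7/4.424×10⁻⁴ = 0.00022604.
j ≥ ln(0.00022604)/ln(0.4178) = -8.3948/-0.87275 = 9.619.
So 10 more iterations are needed.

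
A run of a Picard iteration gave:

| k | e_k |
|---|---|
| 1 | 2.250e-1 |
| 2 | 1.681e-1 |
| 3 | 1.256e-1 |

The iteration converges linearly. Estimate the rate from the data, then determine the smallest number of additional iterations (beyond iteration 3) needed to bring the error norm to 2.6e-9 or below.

Rate ρ ≈ e_3/e_2 = 1.256e-1/1.681e-1 = 0.7472.
After j more steps, e_{3+j} ≈ 1.256e-1·ρ^j; need ρ^j ≤ 2.6e-9/1.256e-1 = 2.07006e-08.
j ≥ ln(2.07006e-08)/ln(0.7472) = -17.6931/-0.29142 = 60.713.
So 61 more iterations are needed.

61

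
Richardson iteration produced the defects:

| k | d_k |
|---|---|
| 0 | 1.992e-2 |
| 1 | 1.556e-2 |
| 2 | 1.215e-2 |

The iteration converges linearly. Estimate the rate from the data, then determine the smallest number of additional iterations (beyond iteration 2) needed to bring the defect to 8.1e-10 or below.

67

Rate ρ ≈ d_2/d_1 = 1.215e-2/1.556e-2 = 0.7808.
After j more steps, d_{2+j} ≈ 1.215e-2·ρ^j; need ρ^j ≤ 8.1e-10/1.215e-2 = 6.66667e-08.
j ≥ ln(6.66667e-08)/ln(0.7808) = -16.5236/-0.24744 = 66.778.
So 67 more iterations are needed.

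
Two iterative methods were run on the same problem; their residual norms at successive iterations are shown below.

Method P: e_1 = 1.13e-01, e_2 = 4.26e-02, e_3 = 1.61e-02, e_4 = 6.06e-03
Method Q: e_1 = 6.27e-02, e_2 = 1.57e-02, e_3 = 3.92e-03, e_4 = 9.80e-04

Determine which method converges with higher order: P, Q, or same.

Method P: p ≈ ln(6.06e-03/1.61e-02)/ln(1.61e-02/4.26e-02) ≈ 1.00.
Method Q: p ≈ ln(9.80e-04/3.92e-03)/ln(3.92e-03/1.57e-02) ≈ 1.00.
Both orders ≈ 1.0 — effectively the same.

same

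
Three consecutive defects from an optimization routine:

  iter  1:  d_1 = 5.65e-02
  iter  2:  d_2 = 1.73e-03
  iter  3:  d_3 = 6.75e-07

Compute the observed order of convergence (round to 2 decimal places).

p ≈ ln(d_3/d_2) / ln(d_2/d_1)
  = ln(6.75e-07/1.73e-03) / ln(1.73e-03/5.65e-02)
  = ln(0.000390173) / ln(0.0306195)
  = -7.84892 / -3.48612 ≈ 2.25148

2.25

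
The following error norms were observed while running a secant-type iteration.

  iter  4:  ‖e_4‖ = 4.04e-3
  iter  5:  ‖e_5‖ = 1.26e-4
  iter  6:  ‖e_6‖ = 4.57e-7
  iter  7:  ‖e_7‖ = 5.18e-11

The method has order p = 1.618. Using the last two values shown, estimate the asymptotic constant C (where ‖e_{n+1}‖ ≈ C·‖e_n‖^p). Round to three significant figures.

0.939

C ≈ ‖e_7‖ / ‖e_6‖^1.618
  = 5.18e-11 / (4.57e-7)^1.618
  = 5.18e-11 / 5.51753e-11 ≈ 0.93883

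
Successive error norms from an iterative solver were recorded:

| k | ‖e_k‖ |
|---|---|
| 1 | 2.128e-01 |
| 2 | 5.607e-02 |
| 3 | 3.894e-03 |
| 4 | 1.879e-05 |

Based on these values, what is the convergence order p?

Consecutive ratios: ‖e_4‖/‖e_3‖ = 1.879e-05/3.894e-03 = 0.00482537, ‖e_3‖/‖e_2‖ = 3.894e-03/5.607e-02 = 0.0694489.
p ≈ ln(0.00482537)/ln(0.0694489) = -5.3339/-2.6672 ≈ 2.00.
So the convergence is quadratic (order 2).

2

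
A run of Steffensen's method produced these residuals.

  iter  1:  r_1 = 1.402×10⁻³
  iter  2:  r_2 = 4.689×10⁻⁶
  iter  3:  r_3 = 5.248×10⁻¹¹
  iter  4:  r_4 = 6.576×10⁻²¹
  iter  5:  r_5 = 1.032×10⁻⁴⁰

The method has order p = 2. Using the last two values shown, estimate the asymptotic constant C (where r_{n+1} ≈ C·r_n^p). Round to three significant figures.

2.39

C ≈ r_5 / r_4^2
  = 1.032×10⁻⁴⁰ / (6.576×10⁻²¹)^2
  = 1.032×10⁻⁴⁰ / 4.32438e-41 ≈ 2.3865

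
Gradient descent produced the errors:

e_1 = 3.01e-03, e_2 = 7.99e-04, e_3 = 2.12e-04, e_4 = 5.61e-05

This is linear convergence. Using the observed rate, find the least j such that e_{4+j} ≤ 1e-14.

17

Rate ρ ≈ e_4/e_3 = 5.61e-05/2.12e-04 = 0.2646.
After j more steps, e_{4+j} ≈ 5.61e-05·ρ^j; need ρ^j ≤ 1e-14/5.61e-05 = 1.78253e-10.
j ≥ ln(1.78253e-10)/ln(0.2646) = -22.4478/-1.32954 = 16.884.
So 17 more iterations are needed.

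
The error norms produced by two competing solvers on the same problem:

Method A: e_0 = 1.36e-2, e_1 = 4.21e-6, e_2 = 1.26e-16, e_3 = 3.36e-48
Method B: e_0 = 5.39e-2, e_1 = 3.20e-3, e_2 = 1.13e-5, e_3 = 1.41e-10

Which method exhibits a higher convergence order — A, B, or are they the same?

Method A: p ≈ ln(3.36e-48/1.26e-16)/ln(1.26e-16/4.21e-6) ≈ 3.00.
Method B: p ≈ ln(1.41e-10/1.13e-5)/ln(1.13e-5/3.20e-3) ≈ 2.00.
Method A has the higher order (≈3.0 vs ≈2.0).

A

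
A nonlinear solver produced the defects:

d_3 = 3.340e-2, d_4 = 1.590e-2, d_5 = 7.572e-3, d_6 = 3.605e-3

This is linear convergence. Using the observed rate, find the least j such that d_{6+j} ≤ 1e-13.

Rate ρ ≈ d_6/d_5 = 3.605e-3/7.572e-3 = 0.4761.
After j more steps, d_{6+j} ≈ 3.605e-3·ρ^j; need ρ^j ≤ 1e-13/3.605e-3 = 2.77393e-11.
j ≥ ln(2.77393e-11)/ln(0.4761) = -24.3082/-0.74213 = 32.755.
So 33 more iterations are needed.

33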